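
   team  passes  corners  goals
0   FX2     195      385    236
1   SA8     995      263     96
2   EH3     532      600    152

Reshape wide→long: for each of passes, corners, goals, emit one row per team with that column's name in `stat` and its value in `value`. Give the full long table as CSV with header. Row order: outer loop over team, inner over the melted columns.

team,stat,value
FX2,passes,195
FX2,corners,385
FX2,goals,236
SA8,passes,995
SA8,corners,263
SA8,goals,96
EH3,passes,532
EH3,corners,600
EH3,goals,152

Each (team, column) pair becomes one row: 3 × 3 = 9 rows.
For example, (FX2, passes) → value=195.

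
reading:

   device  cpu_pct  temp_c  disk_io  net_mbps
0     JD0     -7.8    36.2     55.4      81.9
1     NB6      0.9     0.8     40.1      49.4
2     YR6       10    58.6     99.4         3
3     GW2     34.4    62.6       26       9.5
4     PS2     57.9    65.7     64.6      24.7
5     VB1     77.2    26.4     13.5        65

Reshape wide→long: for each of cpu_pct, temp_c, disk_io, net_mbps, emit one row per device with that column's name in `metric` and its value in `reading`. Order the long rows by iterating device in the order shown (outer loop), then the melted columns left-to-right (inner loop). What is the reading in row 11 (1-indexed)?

99.4

24 rows total (6 × 4). Row 11: index ⌊(11-1)/4⌋ = 2 into device → YR6; (11-1) mod 4 = 2 into the melted columns → disk_io.
So row 11 is (YR6, disk_io, 99.4); reading = 99.4.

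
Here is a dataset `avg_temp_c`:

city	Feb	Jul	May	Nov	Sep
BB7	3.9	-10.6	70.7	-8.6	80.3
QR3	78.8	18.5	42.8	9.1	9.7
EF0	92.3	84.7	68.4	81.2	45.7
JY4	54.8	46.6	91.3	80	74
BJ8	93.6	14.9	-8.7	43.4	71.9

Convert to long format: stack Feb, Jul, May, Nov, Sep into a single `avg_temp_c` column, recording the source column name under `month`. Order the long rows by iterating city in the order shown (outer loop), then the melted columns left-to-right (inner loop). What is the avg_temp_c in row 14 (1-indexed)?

81.2

25 rows total (5 × 5). Row 14: index ⌊(14-1)/5⌋ = 2 into city → EF0; (14-1) mod 5 = 3 into the melted columns → Nov.
So row 14 is (EF0, Nov, 81.2); avg_temp_c = 81.2.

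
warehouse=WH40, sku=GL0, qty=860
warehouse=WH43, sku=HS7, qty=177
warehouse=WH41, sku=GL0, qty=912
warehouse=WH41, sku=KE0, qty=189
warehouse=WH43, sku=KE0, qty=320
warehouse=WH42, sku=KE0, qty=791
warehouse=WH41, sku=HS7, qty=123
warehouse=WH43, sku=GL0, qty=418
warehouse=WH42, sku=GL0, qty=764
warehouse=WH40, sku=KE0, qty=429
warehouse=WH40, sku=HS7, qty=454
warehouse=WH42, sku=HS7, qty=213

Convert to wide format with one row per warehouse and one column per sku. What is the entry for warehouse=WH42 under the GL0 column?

Wide layout: rows indexed by warehouse, columns are the 3 distinct sku values (GL0, HS7, KE0).
Cell (warehouse=WH42, sku=GL0) draws from the long row where warehouse=WH42 and sku=GL0, which has qty=764.

764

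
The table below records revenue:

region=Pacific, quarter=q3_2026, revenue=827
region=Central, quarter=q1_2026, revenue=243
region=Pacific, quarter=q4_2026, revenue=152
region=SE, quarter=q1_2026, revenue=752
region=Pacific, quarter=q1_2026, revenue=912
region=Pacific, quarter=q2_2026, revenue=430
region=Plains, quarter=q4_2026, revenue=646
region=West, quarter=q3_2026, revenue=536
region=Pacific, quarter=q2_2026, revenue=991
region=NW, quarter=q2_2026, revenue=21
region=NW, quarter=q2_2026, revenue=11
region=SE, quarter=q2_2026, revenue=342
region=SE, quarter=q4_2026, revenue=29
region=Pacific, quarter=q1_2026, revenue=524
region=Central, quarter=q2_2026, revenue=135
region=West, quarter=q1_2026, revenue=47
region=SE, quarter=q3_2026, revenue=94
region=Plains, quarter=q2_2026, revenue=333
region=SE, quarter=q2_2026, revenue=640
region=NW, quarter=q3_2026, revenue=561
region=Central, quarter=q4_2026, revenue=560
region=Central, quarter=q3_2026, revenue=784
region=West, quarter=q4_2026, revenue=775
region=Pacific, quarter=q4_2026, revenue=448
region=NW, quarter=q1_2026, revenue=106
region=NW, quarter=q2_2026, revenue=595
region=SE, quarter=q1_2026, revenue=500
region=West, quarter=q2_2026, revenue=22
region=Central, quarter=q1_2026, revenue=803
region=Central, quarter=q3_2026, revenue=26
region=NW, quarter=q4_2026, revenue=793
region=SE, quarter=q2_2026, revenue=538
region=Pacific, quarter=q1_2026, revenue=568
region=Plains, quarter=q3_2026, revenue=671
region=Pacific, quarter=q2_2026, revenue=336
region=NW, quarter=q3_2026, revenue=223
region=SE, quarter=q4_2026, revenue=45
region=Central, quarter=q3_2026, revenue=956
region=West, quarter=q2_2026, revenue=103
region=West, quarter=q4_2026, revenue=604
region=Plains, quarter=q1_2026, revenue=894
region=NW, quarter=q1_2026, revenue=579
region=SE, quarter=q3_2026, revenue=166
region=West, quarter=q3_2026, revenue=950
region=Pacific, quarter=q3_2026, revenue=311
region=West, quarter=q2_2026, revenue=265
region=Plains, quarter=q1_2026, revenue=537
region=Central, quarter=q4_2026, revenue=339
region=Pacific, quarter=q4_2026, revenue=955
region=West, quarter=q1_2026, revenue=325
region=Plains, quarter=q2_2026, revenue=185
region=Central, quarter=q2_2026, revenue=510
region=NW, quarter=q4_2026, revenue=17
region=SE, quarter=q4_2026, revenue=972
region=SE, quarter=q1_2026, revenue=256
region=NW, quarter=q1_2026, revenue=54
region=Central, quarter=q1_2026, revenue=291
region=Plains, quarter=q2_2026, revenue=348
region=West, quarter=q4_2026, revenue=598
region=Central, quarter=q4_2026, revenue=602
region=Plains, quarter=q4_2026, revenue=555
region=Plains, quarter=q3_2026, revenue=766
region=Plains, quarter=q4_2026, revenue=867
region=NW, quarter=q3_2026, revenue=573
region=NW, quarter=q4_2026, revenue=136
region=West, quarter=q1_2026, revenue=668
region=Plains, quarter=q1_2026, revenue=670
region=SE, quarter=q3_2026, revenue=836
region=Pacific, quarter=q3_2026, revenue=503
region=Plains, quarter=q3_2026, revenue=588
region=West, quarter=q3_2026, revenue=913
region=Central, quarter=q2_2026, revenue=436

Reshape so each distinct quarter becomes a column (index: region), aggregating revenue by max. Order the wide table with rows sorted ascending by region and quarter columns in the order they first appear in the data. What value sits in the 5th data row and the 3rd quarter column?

With rows sorted ascending by region, row 5 is region=SE. quarter columns in first-appearance order: q3_2026, q1_2026, q4_2026, q2_2026; column 3 is q4_2026.
Long rows with region=SE, quarter=q4_2026: max(29, 45, 972) = 972.

972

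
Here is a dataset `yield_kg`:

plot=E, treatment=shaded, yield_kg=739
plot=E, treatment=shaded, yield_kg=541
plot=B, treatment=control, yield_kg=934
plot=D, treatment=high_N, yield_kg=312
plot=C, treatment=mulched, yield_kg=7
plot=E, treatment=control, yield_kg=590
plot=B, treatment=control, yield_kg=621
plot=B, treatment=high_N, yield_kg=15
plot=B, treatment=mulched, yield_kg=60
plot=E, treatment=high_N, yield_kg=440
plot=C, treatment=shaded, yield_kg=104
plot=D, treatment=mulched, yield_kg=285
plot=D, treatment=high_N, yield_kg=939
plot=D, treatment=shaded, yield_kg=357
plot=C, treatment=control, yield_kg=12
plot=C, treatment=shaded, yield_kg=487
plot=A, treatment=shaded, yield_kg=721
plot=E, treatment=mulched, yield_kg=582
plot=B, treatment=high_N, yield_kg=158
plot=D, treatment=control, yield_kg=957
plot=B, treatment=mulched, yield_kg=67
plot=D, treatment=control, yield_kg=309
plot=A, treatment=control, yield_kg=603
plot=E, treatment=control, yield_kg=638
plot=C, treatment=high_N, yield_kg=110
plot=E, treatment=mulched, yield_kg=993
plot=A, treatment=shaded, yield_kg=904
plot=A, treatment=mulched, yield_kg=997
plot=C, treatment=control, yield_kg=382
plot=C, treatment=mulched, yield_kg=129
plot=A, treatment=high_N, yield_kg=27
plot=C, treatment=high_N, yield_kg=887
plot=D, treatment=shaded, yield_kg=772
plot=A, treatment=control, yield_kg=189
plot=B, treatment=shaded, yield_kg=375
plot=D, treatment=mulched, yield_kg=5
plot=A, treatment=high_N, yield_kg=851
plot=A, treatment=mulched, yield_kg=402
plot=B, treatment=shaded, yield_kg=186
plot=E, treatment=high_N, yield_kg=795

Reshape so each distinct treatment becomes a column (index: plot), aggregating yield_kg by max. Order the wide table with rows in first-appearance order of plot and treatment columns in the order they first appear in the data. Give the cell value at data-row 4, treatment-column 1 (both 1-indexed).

487

With rows in first-appearance order of plot, row 4 is plot=C. treatment columns in first-appearance order: shaded, control, high_N, mulched; column 1 is shaded.
Long rows with plot=C, treatment=shaded: max(104, 487) = 487.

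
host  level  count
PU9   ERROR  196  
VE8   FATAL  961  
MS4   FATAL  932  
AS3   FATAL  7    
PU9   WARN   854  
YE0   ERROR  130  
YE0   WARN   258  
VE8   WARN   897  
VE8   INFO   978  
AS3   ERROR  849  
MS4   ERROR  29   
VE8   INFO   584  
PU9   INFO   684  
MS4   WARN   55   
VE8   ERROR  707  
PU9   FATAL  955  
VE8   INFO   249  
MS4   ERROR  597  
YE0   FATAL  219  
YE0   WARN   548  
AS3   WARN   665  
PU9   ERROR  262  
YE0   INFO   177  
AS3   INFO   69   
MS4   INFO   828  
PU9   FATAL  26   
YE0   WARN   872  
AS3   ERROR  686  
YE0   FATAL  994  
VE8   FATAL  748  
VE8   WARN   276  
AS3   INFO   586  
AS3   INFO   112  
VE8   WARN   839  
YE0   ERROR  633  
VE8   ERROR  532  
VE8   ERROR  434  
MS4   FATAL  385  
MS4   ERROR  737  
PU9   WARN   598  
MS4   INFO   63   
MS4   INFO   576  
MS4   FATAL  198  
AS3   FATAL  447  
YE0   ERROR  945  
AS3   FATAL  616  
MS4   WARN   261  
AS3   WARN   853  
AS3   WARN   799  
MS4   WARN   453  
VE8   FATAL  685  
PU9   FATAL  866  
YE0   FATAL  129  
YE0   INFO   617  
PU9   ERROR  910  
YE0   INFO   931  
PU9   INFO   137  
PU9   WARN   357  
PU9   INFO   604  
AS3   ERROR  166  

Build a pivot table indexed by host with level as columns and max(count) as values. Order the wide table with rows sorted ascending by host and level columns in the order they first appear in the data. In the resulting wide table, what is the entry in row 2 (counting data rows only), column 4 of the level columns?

With rows sorted ascending by host, row 2 is host=MS4. level columns in first-appearance order: ERROR, FATAL, WARN, INFO; column 4 is INFO.
Long rows with host=MS4, level=INFO: max(828, 63, 576) = 828.

828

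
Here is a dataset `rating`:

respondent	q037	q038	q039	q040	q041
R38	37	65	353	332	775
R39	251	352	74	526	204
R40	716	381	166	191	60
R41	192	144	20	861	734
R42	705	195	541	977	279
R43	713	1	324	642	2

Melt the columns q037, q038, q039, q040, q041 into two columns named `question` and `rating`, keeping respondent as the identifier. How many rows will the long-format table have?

6 respondent values × 5 melted columns = 30 rows.

30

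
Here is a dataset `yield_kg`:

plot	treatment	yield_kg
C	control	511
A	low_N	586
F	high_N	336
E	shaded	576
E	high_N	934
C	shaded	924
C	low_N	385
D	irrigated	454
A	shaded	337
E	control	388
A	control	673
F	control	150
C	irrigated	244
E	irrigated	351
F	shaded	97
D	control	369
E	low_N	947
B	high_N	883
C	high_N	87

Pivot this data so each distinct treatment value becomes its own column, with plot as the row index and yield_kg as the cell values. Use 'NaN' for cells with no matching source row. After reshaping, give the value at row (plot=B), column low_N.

NaN

No long-format row has plot=B and treatment=low_N, so the cell is NaN.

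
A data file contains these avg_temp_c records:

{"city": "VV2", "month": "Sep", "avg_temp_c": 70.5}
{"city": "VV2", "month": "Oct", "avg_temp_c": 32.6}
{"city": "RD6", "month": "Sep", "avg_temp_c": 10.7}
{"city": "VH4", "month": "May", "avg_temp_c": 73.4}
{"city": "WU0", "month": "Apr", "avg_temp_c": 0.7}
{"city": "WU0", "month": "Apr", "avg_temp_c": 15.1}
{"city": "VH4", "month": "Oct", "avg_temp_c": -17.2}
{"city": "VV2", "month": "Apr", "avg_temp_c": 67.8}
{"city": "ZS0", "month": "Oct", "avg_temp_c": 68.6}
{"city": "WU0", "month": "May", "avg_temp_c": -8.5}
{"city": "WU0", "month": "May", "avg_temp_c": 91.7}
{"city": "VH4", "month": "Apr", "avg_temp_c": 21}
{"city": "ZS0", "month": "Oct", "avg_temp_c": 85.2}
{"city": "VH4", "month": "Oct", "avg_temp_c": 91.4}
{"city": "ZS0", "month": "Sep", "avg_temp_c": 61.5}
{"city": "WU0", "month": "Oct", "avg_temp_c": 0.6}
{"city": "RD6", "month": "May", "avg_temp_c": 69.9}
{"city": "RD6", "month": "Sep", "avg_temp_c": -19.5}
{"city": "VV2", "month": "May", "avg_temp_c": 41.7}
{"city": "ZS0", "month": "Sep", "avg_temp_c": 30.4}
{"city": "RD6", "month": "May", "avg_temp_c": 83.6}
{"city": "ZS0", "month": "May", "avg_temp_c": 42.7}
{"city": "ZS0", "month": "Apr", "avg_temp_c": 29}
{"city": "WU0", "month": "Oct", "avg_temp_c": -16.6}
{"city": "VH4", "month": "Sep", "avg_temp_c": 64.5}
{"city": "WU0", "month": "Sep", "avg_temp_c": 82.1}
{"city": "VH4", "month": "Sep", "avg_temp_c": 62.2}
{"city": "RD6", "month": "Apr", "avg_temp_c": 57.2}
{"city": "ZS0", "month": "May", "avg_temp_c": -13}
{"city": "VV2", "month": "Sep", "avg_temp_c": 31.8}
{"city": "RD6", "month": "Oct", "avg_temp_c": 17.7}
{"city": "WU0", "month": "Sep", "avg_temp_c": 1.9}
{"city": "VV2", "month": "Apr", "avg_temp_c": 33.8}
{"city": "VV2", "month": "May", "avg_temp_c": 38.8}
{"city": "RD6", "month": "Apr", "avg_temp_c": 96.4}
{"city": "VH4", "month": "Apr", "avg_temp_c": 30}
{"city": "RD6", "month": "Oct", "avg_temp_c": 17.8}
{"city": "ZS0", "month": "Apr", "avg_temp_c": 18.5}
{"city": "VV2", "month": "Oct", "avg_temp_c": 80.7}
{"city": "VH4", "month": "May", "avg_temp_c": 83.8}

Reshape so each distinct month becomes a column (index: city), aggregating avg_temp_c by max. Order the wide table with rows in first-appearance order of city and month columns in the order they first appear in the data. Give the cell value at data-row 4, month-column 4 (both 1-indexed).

With rows in first-appearance order of city, row 4 is city=WU0. month columns in first-appearance order: Sep, Oct, May, Apr; column 4 is Apr.
Long rows with city=WU0, month=Apr: max(0.7, 15.1) = 15.1.

15.1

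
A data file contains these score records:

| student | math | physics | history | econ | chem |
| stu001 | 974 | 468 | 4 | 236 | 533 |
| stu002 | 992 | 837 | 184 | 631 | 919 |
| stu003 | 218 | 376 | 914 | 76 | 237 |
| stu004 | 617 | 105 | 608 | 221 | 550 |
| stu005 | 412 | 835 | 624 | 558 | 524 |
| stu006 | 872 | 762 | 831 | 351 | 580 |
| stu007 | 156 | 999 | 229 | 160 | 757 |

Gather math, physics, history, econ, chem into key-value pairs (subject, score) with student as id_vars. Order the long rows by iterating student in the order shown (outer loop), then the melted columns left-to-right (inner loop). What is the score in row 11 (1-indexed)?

218

35 rows total (7 × 5). Row 11: index ⌊(11-1)/5⌋ = 2 into student → stu003; (11-1) mod 5 = 0 into the melted columns → math.
So row 11 is (stu003, math, 218); score = 218.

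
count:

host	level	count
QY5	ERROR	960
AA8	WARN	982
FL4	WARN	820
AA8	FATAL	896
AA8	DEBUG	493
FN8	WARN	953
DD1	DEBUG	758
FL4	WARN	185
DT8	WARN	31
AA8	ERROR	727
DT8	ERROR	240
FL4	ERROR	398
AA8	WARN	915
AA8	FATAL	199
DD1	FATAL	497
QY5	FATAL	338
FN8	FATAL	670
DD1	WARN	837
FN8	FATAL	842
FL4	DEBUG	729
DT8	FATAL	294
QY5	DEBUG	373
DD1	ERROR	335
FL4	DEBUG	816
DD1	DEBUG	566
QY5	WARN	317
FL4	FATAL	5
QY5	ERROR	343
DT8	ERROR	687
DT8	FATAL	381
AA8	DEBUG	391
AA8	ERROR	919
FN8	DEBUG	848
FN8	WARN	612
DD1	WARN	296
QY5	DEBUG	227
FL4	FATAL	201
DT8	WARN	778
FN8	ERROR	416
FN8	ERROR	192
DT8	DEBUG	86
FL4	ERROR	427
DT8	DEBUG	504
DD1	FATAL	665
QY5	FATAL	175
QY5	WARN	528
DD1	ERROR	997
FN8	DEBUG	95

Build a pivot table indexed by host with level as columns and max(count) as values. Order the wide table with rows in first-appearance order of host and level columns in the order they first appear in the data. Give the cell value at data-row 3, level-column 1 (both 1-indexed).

With rows in first-appearance order of host, row 3 is host=FL4. level columns in first-appearance order: ERROR, WARN, FATAL, DEBUG; column 1 is ERROR.
Long rows with host=FL4, level=ERROR: max(398, 427) = 427.

427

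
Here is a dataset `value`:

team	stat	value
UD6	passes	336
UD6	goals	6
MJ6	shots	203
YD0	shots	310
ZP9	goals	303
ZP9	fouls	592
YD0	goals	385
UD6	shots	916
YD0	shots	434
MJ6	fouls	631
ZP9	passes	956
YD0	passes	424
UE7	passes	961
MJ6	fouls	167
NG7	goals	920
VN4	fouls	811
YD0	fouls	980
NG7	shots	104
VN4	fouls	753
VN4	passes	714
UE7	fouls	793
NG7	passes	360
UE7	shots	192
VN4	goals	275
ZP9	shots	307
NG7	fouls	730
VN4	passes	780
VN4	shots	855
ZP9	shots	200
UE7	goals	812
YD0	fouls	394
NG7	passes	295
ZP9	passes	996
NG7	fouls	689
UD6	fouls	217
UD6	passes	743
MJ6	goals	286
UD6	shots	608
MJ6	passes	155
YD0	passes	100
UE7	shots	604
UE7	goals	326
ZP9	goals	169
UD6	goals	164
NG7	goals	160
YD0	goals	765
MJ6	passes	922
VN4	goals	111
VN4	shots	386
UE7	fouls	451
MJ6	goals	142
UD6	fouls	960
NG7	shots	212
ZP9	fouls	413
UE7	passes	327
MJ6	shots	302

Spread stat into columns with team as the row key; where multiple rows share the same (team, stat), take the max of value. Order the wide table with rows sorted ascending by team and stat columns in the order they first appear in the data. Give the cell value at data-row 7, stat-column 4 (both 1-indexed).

With rows sorted ascending by team, row 7 is team=ZP9. stat columns in first-appearance order: passes, goals, shots, fouls; column 4 is fouls.
Long rows with team=ZP9, stat=fouls: max(592, 413) = 592.

592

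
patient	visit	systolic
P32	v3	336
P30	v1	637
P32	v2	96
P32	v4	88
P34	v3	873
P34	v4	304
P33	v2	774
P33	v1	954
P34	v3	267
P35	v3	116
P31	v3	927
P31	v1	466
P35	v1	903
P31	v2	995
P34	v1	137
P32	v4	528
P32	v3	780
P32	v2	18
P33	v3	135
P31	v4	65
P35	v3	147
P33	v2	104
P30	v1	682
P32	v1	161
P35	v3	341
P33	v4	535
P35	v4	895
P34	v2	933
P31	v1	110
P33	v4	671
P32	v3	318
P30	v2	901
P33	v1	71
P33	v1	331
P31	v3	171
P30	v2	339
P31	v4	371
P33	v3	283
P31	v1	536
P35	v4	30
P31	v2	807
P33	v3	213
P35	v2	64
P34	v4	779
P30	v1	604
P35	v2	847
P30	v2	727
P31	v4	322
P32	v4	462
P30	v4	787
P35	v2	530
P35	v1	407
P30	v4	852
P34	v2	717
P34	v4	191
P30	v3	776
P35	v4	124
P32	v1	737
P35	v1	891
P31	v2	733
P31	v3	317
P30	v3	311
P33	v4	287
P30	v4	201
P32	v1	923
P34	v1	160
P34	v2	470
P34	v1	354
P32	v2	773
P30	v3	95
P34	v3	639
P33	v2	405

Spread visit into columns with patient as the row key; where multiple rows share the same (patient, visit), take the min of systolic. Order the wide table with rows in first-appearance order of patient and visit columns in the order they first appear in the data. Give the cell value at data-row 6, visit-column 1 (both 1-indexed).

171

With rows in first-appearance order of patient, row 6 is patient=P31. visit columns in first-appearance order: v3, v1, v2, v4; column 1 is v3.
Long rows with patient=P31, visit=v3: min(927, 171, 317) = 171.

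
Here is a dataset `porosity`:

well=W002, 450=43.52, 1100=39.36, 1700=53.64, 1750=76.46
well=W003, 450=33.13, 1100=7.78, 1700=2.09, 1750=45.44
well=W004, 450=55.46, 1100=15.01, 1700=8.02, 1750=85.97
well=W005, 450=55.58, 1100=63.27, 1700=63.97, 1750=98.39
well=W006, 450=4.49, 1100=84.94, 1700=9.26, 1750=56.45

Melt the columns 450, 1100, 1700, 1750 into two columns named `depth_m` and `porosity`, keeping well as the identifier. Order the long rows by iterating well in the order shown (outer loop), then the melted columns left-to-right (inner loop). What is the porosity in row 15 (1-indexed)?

20 rows total (5 × 4). Row 15: index ⌊(15-1)/4⌋ = 3 into well → W005; (15-1) mod 4 = 2 into the melted columns → 1700.
So row 15 is (W005, 1700, 63.97); porosity = 63.97.

63.97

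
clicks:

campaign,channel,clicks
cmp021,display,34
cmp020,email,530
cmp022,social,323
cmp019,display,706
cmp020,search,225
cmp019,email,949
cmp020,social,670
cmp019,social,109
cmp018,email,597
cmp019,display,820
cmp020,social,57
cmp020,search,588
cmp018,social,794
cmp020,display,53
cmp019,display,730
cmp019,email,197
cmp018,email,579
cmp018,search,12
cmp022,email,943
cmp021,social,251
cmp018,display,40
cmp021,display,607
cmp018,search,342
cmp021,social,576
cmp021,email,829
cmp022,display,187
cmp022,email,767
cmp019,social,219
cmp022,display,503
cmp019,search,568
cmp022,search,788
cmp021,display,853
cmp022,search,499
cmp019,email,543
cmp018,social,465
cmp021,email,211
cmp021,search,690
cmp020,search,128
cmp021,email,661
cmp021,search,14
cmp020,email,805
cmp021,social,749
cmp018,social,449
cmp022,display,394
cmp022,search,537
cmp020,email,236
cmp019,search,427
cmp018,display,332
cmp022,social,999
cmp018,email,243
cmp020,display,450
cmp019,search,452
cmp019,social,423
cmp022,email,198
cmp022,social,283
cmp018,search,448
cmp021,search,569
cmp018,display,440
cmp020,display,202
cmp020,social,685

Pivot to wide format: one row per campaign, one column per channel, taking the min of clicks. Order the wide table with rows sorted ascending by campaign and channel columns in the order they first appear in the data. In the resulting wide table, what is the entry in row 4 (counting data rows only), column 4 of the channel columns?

With rows sorted ascending by campaign, row 4 is campaign=cmp021. channel columns in first-appearance order: display, email, social, search; column 4 is search.
Long rows with campaign=cmp021, channel=search: min(690, 14, 569) = 14.

14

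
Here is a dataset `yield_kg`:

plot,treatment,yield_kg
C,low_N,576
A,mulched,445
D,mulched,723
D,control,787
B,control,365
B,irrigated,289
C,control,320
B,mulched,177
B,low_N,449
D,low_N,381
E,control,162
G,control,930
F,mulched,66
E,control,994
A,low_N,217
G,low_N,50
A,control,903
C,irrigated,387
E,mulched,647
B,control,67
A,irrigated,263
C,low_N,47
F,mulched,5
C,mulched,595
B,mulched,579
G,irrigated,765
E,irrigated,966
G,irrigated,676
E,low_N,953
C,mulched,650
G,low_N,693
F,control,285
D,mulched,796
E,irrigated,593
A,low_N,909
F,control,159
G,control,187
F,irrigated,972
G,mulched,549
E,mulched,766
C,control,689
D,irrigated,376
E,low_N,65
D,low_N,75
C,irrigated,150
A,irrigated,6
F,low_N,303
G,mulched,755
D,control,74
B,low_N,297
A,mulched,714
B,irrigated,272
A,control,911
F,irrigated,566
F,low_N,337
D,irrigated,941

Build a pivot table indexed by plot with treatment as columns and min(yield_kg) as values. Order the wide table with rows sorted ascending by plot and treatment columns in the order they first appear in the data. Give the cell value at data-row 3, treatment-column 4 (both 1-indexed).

With rows sorted ascending by plot, row 3 is plot=C. treatment columns in first-appearance order: low_N, mulched, control, irrigated; column 4 is irrigated.
Long rows with plot=C, treatment=irrigated: min(387, 150) = 150.

150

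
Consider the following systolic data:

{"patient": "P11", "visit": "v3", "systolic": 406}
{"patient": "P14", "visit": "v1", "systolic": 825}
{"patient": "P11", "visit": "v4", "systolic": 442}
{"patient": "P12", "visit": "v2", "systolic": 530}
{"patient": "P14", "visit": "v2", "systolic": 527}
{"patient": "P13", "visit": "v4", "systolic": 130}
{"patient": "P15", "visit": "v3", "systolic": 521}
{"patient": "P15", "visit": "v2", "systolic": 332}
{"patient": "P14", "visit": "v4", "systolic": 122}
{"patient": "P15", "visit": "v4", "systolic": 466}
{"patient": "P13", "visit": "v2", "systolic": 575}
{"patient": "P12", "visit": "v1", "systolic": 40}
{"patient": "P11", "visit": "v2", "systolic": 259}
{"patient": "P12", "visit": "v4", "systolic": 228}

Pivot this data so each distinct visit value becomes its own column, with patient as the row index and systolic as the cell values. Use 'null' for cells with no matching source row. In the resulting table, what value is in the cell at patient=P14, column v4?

122

The long row with patient=P14, visit=v4 has systolic=122.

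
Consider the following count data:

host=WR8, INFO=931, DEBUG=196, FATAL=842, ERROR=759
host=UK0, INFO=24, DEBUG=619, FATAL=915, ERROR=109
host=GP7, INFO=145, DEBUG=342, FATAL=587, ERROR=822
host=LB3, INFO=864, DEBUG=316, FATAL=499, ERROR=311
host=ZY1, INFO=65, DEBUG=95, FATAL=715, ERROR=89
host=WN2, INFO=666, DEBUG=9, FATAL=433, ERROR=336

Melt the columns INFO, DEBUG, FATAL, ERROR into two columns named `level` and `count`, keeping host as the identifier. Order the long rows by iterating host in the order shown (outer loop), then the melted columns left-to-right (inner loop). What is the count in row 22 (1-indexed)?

24 rows total (6 × 4). Row 22: index ⌊(22-1)/4⌋ = 5 into host → WN2; (22-1) mod 4 = 1 into the melted columns → DEBUG.
So row 22 is (WN2, DEBUG, 9); count = 9.

9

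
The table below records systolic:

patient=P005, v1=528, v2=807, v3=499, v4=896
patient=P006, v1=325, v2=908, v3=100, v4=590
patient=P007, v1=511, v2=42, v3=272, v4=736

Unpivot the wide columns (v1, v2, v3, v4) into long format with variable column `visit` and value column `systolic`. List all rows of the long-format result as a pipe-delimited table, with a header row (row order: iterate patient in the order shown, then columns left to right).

| patient | visit | systolic |
| P005 | v1 | 528 |
| P005 | v2 | 807 |
| P005 | v3 | 499 |
| P005 | v4 | 896 |
| P006 | v1 | 325 |
| P006 | v2 | 908 |
| P006 | v3 | 100 |
| P006 | v4 | 590 |
| P007 | v1 | 511 |
| P007 | v2 | 42 |
| P007 | v3 | 272 |
| P007 | v4 | 736 |

Each (patient, column) pair becomes one row: 3 × 4 = 12 rows.
For example, (P005, v1) → systolic=528.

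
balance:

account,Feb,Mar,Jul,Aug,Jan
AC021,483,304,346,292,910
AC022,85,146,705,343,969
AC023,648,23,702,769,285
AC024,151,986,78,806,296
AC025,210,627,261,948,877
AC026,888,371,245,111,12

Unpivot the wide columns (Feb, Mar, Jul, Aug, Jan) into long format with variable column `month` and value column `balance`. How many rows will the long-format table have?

6 account values × 5 melted columns = 30 rows.

30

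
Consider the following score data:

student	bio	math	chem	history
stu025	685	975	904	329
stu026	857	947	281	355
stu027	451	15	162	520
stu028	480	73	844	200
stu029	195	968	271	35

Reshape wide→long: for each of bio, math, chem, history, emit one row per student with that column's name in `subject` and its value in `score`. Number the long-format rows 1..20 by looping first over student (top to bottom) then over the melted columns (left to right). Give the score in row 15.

20 rows total (5 × 4). Row 15: index ⌊(15-1)/4⌋ = 3 into student → stu028; (15-1) mod 4 = 2 into the melted columns → chem.
So row 15 is (stu028, chem, 844); score = 844.

844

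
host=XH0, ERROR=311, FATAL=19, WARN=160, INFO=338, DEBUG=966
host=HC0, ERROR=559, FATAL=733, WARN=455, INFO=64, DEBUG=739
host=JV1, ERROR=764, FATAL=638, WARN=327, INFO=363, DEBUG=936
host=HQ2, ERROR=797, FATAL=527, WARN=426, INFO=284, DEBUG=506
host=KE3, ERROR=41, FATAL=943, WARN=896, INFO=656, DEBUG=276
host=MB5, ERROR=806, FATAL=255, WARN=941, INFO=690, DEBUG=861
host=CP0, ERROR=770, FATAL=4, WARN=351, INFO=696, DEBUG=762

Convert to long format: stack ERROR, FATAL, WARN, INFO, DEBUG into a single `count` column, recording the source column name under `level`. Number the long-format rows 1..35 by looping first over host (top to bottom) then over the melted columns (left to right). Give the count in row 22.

943

35 rows total (7 × 5). Row 22: index ⌊(22-1)/5⌋ = 4 into host → KE3; (22-1) mod 5 = 1 into the melted columns → FATAL.
So row 22 is (KE3, FATAL, 943); count = 943.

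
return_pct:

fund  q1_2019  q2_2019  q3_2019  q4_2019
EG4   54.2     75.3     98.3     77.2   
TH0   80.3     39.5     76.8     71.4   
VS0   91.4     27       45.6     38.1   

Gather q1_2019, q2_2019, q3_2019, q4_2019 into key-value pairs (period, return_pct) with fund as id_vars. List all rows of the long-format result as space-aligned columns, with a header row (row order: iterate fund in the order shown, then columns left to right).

fund  period   return_pct
EG4   q1_2019  54.2      
EG4   q2_2019  75.3      
EG4   q3_2019  98.3      
EG4   q4_2019  77.2      
TH0   q1_2019  80.3      
TH0   q2_2019  39.5      
TH0   q3_2019  76.8      
TH0   q4_2019  71.4      
VS0   q1_2019  91.4      
VS0   q2_2019  27        
VS0   q3_2019  45.6      
VS0   q4_2019  38.1      

Each (fund, column) pair becomes one row: 3 × 4 = 12 rows.
For example, (EG4, q1_2019) → return_pct=54.2.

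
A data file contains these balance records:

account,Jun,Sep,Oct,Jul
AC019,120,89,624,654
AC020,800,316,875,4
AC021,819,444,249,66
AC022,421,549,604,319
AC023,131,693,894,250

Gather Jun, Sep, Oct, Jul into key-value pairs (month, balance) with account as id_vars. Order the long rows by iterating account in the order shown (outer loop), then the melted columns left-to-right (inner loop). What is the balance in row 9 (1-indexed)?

819

20 rows total (5 × 4). Row 9: index ⌊(9-1)/4⌋ = 2 into account → AC021; (9-1) mod 4 = 0 into the melted columns → Jun.
So row 9 is (AC021, Jun, 819); balance = 819.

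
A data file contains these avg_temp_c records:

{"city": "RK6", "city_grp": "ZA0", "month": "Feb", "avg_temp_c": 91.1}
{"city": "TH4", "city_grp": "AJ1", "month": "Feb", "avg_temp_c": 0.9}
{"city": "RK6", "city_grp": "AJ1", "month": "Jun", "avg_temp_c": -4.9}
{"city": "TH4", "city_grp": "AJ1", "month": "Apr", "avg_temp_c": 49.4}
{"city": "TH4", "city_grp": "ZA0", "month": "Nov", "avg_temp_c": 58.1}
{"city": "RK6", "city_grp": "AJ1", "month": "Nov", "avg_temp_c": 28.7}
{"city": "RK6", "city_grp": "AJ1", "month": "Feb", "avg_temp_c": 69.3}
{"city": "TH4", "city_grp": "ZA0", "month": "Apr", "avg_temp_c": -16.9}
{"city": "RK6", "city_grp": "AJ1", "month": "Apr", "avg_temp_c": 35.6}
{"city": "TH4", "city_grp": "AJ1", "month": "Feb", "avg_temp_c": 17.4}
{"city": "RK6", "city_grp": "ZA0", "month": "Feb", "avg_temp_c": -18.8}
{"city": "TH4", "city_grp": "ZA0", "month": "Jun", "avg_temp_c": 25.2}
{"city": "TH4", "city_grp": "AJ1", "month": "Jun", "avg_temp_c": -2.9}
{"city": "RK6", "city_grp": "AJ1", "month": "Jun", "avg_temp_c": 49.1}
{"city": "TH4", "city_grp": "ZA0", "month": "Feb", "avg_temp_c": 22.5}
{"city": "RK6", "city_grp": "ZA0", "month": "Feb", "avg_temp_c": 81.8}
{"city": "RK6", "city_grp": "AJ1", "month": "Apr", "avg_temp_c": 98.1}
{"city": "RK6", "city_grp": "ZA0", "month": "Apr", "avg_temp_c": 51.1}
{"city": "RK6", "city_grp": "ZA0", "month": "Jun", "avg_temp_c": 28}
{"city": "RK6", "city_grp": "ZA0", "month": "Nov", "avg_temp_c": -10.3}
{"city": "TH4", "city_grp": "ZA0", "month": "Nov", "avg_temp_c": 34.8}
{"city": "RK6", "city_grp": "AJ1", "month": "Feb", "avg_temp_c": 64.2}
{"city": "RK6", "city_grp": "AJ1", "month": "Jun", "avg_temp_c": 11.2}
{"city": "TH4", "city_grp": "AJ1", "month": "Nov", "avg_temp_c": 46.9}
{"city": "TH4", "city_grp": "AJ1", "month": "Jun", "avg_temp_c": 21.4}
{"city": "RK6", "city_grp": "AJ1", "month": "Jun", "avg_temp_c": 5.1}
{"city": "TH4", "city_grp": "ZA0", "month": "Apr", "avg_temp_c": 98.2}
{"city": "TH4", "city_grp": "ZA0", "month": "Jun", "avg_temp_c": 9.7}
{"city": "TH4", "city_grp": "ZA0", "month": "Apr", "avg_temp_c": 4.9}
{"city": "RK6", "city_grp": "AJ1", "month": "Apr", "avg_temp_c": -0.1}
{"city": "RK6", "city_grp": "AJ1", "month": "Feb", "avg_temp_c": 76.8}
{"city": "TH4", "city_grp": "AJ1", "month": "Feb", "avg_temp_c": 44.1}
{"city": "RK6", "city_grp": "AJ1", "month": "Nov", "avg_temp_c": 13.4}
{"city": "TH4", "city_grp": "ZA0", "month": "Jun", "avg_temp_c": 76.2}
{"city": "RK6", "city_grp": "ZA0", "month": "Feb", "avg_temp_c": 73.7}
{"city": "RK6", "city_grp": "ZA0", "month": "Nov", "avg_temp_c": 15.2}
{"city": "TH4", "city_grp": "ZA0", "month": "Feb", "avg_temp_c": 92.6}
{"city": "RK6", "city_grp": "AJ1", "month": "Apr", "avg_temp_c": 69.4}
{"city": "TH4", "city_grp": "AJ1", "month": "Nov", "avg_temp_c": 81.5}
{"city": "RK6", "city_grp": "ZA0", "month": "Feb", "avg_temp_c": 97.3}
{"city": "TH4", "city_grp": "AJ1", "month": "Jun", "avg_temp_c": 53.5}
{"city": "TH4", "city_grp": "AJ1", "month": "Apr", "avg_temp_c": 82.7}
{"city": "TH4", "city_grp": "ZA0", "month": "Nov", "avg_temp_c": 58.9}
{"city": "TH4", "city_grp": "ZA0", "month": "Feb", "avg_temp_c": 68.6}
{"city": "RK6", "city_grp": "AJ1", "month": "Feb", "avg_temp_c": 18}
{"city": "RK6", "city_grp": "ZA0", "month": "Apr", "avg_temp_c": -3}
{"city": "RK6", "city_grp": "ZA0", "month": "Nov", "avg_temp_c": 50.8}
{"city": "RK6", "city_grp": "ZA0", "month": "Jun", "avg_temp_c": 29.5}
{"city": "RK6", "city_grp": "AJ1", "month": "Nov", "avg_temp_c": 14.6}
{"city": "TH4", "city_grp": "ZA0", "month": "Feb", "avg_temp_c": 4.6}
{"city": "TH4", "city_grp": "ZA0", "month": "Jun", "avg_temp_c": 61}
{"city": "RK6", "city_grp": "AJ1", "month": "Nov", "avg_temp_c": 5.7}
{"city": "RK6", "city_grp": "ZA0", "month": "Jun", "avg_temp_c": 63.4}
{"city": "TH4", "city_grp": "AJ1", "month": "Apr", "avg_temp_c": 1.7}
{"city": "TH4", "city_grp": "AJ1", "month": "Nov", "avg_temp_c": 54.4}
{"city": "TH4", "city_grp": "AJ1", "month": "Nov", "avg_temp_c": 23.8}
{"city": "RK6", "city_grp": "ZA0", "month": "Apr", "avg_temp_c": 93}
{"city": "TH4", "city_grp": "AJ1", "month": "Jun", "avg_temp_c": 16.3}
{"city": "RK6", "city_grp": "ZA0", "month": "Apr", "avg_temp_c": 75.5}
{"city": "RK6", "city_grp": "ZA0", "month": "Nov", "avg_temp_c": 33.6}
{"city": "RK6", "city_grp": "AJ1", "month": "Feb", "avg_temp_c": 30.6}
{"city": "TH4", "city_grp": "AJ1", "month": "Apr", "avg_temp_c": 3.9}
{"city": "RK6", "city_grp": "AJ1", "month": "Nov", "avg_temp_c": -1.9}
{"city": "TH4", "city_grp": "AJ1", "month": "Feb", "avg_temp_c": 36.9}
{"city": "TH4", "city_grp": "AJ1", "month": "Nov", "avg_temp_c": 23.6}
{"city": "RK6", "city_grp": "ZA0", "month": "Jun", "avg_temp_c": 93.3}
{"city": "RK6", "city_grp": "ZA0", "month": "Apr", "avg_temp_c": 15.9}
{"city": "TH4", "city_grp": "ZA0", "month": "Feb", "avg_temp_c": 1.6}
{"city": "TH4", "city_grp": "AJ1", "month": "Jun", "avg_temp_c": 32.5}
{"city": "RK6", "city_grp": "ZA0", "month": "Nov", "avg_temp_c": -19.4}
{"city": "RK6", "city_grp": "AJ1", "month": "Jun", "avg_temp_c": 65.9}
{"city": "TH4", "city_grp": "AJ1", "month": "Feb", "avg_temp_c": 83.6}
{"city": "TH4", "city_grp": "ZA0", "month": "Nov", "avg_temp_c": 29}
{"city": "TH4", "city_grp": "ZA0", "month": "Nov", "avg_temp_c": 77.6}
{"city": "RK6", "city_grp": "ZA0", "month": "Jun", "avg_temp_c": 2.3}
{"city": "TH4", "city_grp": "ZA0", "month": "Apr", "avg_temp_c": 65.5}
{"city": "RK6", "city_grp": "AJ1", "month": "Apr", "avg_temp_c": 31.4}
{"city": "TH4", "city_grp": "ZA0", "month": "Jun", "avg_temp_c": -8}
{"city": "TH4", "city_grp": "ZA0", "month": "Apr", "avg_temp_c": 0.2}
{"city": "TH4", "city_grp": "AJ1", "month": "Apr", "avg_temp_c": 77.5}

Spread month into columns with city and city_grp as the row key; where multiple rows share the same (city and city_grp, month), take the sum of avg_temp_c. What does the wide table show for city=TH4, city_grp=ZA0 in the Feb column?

Rows with city=TH4, city_grp=ZA0 and month=Feb: avg_temp_c values are 22.5, 92.6, 68.6, 4.6, 1.6.
22.5 + 92.6 + 68.6 + 4.6 + 1.6 = 189.9.

189.9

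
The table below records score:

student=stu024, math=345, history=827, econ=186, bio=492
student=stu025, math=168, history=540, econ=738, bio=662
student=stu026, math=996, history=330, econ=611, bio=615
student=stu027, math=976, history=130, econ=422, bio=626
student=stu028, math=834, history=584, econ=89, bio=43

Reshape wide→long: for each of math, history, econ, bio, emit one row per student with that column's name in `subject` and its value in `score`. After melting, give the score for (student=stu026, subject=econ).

611

Unpivoting turns each (student, wide-column) pair into one long row.
The wide cell at row stu026, column econ holds 611, so the long row (stu026, econ) has score=611.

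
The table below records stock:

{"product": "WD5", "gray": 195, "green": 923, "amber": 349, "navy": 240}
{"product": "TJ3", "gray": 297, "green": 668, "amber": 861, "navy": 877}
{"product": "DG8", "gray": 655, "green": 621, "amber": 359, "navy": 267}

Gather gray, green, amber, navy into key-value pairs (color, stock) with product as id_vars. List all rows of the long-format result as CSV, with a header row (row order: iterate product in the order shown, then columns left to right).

Each (product, column) pair becomes one row: 3 × 4 = 12 rows.
For example, (WD5, gray) → stock=195.

product,color,stock
WD5,gray,195
WD5,green,923
WD5,amber,349
WD5,navy,240
TJ3,gray,297
TJ3,green,668
TJ3,amber,861
TJ3,navy,877
DG8,gray,655
DG8,green,621
DG8,amber,359
DG8,navy,267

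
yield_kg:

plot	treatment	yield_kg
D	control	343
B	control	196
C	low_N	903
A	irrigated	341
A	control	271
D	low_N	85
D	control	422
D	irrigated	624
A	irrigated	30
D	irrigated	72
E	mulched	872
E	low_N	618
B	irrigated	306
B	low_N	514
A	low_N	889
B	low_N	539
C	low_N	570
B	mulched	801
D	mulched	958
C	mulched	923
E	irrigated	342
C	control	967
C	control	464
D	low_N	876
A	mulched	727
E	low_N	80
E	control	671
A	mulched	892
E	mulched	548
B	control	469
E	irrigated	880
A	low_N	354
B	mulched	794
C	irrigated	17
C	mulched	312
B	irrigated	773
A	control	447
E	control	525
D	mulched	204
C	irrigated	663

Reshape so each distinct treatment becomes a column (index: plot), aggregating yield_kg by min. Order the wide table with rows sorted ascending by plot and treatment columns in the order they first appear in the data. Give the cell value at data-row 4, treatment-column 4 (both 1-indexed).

204

With rows sorted ascending by plot, row 4 is plot=D. treatment columns in first-appearance order: control, low_N, irrigated, mulched; column 4 is mulched.
Long rows with plot=D, treatment=mulched: min(958, 204) = 204.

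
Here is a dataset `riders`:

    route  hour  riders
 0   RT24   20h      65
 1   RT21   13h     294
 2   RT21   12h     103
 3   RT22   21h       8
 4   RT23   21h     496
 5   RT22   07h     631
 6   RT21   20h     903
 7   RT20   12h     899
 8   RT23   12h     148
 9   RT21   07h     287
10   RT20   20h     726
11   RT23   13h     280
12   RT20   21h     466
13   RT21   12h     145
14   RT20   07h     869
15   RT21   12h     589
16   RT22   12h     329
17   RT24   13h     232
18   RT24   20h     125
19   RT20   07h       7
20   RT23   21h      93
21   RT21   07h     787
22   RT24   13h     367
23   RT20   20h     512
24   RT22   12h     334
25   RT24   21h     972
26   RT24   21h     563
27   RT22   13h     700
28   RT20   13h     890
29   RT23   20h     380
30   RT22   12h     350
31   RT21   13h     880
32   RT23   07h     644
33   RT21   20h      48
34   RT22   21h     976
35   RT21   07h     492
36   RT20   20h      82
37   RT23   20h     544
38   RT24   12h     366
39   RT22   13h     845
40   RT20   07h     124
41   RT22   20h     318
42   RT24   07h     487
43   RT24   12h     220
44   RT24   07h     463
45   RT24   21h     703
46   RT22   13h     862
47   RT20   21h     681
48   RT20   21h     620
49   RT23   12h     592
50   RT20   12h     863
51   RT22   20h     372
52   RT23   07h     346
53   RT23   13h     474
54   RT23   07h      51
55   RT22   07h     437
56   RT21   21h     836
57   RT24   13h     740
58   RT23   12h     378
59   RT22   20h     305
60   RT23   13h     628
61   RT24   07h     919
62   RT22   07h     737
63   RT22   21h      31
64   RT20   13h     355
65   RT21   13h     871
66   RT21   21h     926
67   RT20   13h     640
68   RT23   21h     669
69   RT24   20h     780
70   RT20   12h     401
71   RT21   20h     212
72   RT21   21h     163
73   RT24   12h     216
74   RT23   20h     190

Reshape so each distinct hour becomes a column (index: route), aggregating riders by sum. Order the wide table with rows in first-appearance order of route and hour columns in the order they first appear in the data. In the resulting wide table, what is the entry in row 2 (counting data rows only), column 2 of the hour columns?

With rows in first-appearance order of route, row 2 is route=RT21. hour columns in first-appearance order: 20h, 13h, 12h, 21h, 07h; column 2 is 13h.
Long rows with route=RT21, hour=13h: 294 + 880 + 871 = 2045.

2045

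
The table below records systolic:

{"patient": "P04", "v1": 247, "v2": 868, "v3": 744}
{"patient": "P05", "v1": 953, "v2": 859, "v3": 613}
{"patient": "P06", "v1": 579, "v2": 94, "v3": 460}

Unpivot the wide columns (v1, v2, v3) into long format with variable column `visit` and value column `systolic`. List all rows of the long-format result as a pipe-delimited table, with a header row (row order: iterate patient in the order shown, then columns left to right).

Each (patient, column) pair becomes one row: 3 × 3 = 9 rows.
For example, (P04, v1) → systolic=247.

| patient | visit | systolic |
| P04 | v1 | 247 |
| P04 | v2 | 868 |
| P04 | v3 | 744 |
| P05 | v1 | 953 |
| P05 | v2 | 859 |
| P05 | v3 | 613 |
| P06 | v1 | 579 |
| P06 | v2 | 94 |
| P06 | v3 | 460 |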